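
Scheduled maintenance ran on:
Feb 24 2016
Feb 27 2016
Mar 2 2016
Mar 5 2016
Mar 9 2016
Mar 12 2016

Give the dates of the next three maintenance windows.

Every event lands on a Wednesday or Saturday (gaps cycle 3, 4, 3, 4, 3).
So the schedule is: every Wednesday and Saturday.
Next Wednesday: Mar 16 2016.
The following Saturday is Mar 19 2016.
Next Wednesday: Mar 23 2016.

Mar 16 2016, Mar 19 2016, Mar 23 2016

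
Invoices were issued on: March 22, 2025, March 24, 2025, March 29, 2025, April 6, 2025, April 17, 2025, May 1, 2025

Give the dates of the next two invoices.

The spacing grows by 3 each time: 2, 5, 8, 11, 14 days.
Next gap: 17 days. May 1, 2025 + 17 days = May 18, 2025.
Next gap: 20 days. May 18, 2025 + 20 days = June 7, 2025.

May 18, 2025; June 7, 2025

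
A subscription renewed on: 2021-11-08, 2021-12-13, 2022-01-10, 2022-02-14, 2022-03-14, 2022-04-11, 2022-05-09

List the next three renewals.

2022-06-13, 2022-07-11, 2022-08-08

Gaps: 35, 28, 35, 28, 28, 28 days — a mix of 28 and 35. Every date is a Monday.
Each is the 2nd Monday of its month.
June 2022 — 2nd Monday is 2022-06-13.
2nd Monday of July 2022: 2022-07-11.
2nd Monday of August 2022: 2022-08-08.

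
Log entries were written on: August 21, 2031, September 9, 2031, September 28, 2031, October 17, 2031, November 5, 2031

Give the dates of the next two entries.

Gaps between consecutive events: 19, 19, 19, 19 days — a constant 19-day interval.
November 5, 2031 + 19 days = November 24, 2031.
November 24, 2031 + 19 days = December 13, 2031.

November 24, 2031; December 13, 2031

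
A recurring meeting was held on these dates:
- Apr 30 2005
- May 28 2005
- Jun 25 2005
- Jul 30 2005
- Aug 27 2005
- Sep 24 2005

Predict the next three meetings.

Every date is a Saturday; gaps 28, 28, 35, 28, 28 days.
Each is the last Saturday of its month (at least one falls on the 29th or later, ruling out '4th Saturday').
Last Saturday of October 2005: Oct 29 2005.
Last Saturday of November 2005: Nov 26 2005.
December 2005 ends with Saturday Dec 31 2005.

Oct 29 2005, Nov 26 2005, Dec 31 2005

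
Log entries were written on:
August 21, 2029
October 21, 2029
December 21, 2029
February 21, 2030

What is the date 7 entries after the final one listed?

April 21, 2031

Each date is the 21st; the gaps (61, 61, 62) track the month lengths.
The rule is the 21st of every 2 months.
Next: April 2030 → April 21, 2030.
Next: June 2030 → June 21, 2030.
August 2030: August 21, 2030.
Next: October 2030 → October 21, 2030.
December 2030: December 21, 2030.
February 2031: February 21, 2031.
April 2031: April 21, 2031.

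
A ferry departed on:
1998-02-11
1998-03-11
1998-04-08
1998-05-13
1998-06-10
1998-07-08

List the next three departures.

These are Wednesdays at 28- or 35-day spacing (28, 28, 35, 28, 28).
The pattern: 2nd Wednesday of the month.
2nd Wednesday of August 1998: 1998-08-12.
2nd Wednesday of September 1998: 1998-09-09.
2nd Wednesday of October 1998: 1998-10-14.

1998-08-12, 1998-09-09, 1998-10-14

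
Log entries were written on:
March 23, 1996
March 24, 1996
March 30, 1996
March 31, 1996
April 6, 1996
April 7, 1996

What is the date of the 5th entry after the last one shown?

April 27, 1996

Gaps: 1, 6, 1, 6, 1 days — not constant, but cyclic with period 2.
The events fall on every Saturday and Sunday.
Next Saturday: April 13, 1996.
The following Sunday is April 14, 1996.
Next Saturday: April 20, 1996.
Next Sunday: April 21, 1996.
The following Saturday is April 27, 1996.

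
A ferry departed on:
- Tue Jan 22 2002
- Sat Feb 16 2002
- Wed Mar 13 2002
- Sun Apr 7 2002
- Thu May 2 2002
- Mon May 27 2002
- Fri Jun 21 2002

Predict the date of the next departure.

Tue Jul 16 2002

The spacing is 25, 25, 25, 25, 25, 25 days — always 25 days.
Fri Jun 21 2002 + 25 days = Tue Jul 16 2002.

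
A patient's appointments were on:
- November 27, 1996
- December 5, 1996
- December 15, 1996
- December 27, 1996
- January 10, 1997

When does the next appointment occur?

Intervals are 8, 10, 12, 14 days — an arithmetic progression with common difference 2.
Next gap: 16 days. January 10, 1997 + 16 days = January 26, 1997.

January 26, 1997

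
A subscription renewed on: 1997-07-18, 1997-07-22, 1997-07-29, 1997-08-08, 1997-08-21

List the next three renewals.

Intervals are 4, 7, 10, 13 days — an arithmetic progression with common difference 3.
Next gap: 16 days. 1997-08-21 + 16 days = 1997-09-06.
Next gap: 19 days. 1997-09-06 + 19 days = 1997-09-25.
Next gap: 22 days. 1997-09-25 + 22 days = 1997-10-17.

1997-09-06, 1997-09-25, 1997-10-17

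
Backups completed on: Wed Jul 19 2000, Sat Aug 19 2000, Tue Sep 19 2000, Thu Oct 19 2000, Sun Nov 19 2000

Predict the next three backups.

Tue Dec 19 2000, Fri Jan 19 2001, Mon Feb 19 2001

The day-of-month is always 19 (31, 31, 30, 31 days between events).
So this recurs on the 19th of each month.
December 2000: Tue Dec 19 2000.
Next: January 2001 → Fri Jan 19 2001.
Next: February 2001 → Mon Feb 19 2001.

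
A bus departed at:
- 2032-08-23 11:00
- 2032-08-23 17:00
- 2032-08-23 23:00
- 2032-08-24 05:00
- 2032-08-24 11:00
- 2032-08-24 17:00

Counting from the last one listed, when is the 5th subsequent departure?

2032-08-25 23:00

The interval is a steady 6 hours (6, 6, 6, 6, 6).
2032-08-24 17:00 + 6 h = 2032-08-24 23:00.
2032-08-24 23:00 + 6 h = 2032-08-25 05:00.
2032-08-25 05:00 + 6 h = 2032-08-25 11:00.
2032-08-25 11:00 + 6 h = 2032-08-25 17:00.
2032-08-25 17:00 + 6 h = 2032-08-25 23:00.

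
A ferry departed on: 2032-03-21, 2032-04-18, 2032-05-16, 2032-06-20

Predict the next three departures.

Gaps: 28, 28, 35 days — a mix of 28 and 35. Every date is a Sunday.
Each is the 3rd Sunday of its month.
3rd Sunday of July 2032: 2032-07-18.
3rd Sunday of August 2032: 2032-08-15.
3rd Sunday of September 2032: 2032-09-19.

2032-07-18, 2032-08-15, 2032-09-19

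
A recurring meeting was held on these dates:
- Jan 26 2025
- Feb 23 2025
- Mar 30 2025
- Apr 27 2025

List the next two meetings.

May 25 2025, Jun 29 2025

All Sundays; the gaps (28, 35, 28) vary with month length.
This is the last Sunday of each month.
May 2025 ends with Sunday May 25 2025.
June 2025 ends with Sunday Jun 29 2025.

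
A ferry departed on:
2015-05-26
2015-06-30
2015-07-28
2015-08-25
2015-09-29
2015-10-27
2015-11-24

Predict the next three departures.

2015-12-29, 2016-01-26, 2016-02-23

These are Tuesdays with 35, 28, 28, 35, 28, 28-day gaps.
Each is the final Tuesday of its month — 2015-06-30 is past the 28th, so '4th Tuesday' doesn't fit.
December 2015 ends with Tuesday 2015-12-29.
January 2016 ends with Tuesday 2016-01-26.
February 2016 ends with Tuesday 2016-02-23.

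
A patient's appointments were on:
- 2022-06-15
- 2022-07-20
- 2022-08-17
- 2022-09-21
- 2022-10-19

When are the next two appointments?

2022-11-16, 2022-12-21

These are Wednesdays at 28- or 35-day spacing (35, 28, 35, 28).
The pattern: 3rd Wednesday of the month.
November 2022 — 3rd Wednesday is 2022-11-16.
3rd Wednesday of December 2022: 2022-12-21.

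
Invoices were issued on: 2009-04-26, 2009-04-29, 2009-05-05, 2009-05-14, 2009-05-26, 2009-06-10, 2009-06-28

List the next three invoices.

Gaps: 3, 6, 9, 12, 15, 18 days — each gap is 3 larger than the previous one.
Next gap: 21 days. 2009-06-28 + 21 days = 2009-07-19.
Next gap: 24 days. 2009-07-19 + 24 days = 2009-08-12.
Next gap: 27 days. 2009-08-12 + 27 days = 2009-09-08.

2009-07-19, 2009-08-12, 2009-09-08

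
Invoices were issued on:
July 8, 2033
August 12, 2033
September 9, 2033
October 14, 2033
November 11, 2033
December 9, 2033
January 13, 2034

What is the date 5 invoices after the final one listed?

June 9, 2034

Gaps: 35, 28, 35, 28, 28, 35 days — a mix of 28 and 35. Every date is a Friday.
Each is the 2nd Friday of its month.
2nd Friday of February 2034: February 10, 2034.
2nd Friday of March 2034: March 10, 2034.
2nd Friday of April 2034: April 14, 2034.
2nd Friday of May 2034: May 12, 2034.
June 2034 — 2nd Friday is June 9, 2034.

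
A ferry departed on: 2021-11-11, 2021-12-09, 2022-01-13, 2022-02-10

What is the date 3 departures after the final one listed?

All dates are Thursdays, 28, 35, 28 days apart.
Specifically, the 2nd Thursday of each month.
2nd Thursday of March 2022: 2022-03-10.
April 2022 — 2nd Thursday is 2022-04-14.
2nd Thursday of May 2022: 2022-05-12.

2022-05-12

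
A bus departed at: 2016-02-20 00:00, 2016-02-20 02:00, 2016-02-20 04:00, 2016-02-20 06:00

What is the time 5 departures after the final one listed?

2016-02-20 16:00

The interval is a steady 2 hours (2, 2, 2).
2016-02-20 06:00 + 2 h = 2016-02-20 08:00.
2016-02-20 08:00 + 2 h = 2016-02-20 10:00.
2016-02-20 10:00 + 2 h = 2016-02-20 12:00.
2016-02-20 12:00 + 2 h = 2016-02-20 14:00.
2016-02-20 14:00 + 2 h = 2016-02-20 16:00.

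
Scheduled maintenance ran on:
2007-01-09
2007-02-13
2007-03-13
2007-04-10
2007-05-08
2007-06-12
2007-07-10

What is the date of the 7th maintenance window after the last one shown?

2008-02-12

All dates are Tuesdays, 35, 28, 28, 28, 35, 28 days apart.
Specifically, the 2nd Tuesday of each month.
August 2007 — 2nd Tuesday is 2007-08-14.
September 2007 — 2nd Tuesday is 2007-09-11.
October 2007 — 2nd Tuesday is 2007-10-09.
2nd Tuesday of November 2007: 2007-11-13.
December 2007 — 2nd Tuesday is 2007-12-11.
January 2008 — 2nd Tuesday is 2008-01-08.
February 2008 — 2nd Tuesday is 2008-02-12.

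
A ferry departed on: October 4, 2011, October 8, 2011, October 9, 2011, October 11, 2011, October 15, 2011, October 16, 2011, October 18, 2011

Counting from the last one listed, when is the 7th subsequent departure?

November 5, 2011

The gap pattern 4, 1, 2, 4, 1, 2 repeats every 3 events.
These are the Tuesdays, Saturdays and Sundays of each week.
The following Saturday is October 22, 2011.
Next Sunday: October 23, 2011.
The following Tuesday is October 25, 2011.
Next Saturday: October 29, 2011.
Next Sunday: October 30, 2011.
Next Tuesday: November 1, 2011.
Next Saturday: November 5, 2011.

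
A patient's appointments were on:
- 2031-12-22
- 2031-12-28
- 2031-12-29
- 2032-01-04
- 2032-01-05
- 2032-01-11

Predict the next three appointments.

The gap pattern 6, 1, 6, 1, 6 repeats every 2 events.
These are the Mondays and Sundays of each week.
The following Monday is 2032-01-12.
Next Sunday: 2032-01-18.
The following Monday is 2032-01-19.

2032-01-12, 2032-01-18, 2032-01-19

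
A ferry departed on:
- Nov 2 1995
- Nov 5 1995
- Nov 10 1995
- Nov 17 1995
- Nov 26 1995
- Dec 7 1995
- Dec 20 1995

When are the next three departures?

Intervals are 3, 5, 7, 9, 11, 13 days — an arithmetic progression with common difference 2.
Next gap: 15 days. Dec 20 1995 + 15 days = Jan 4 1996.
Next gap: 17 days. Jan 4 1996 + 17 days = Jan 21 1996.
Next gap: 19 days. Jan 21 1996 + 19 days = Feb 9 1996.

Jan 4 1996, Jan 21 1996, Feb 9 1996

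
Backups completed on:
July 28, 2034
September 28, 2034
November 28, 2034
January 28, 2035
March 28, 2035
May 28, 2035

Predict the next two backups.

July 28, 2035; September 28, 2035

Each date is the 28th; the gaps (62, 61, 61, 59, 61) track the month lengths.
The rule is the 28th of every 2 months.
July 2035: July 28, 2035.
Next: September 2035 → September 28, 2035.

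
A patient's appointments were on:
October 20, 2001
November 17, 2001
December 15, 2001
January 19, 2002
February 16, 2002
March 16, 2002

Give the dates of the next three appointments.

April 20, 2002; May 18, 2002; June 15, 2002

All dates are Saturdays, 28, 28, 35, 28, 28 days apart.
Specifically, the 3rd Saturday of each month.
3rd Saturday of April 2002: April 20, 2002.
3rd Saturday of May 2002: May 18, 2002.
3rd Saturday of June 2002: June 15, 2002.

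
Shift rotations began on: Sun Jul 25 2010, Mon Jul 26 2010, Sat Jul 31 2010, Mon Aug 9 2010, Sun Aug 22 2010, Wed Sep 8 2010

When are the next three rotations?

Wed Sep 29 2010, Sun Oct 24 2010, Mon Nov 22 2010

Intervals are 1, 5, 9, 13, 17 days — an arithmetic progression with common difference 4.
Next gap: 21 days. Wed Sep 8 2010 + 21 days = Wed Sep 29 2010.
Next gap: 25 days. Wed Sep 29 2010 + 25 days = Sun Oct 24 2010.
Next gap: 29 days. Sun Oct 24 2010 + 29 days = Mon Nov 22 2010.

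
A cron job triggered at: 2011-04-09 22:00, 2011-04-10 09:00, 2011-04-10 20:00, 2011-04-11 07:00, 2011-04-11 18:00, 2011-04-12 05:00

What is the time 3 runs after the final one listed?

2011-04-13 14:00

Gaps: 11, 11, 11, 11, 11 hours — each event is 11 hours after the previous one.
2011-04-12 05:00 + 11 h = 2011-04-12 16:00.
2011-04-12 16:00 + 11 h = 2011-04-13 03:00.
2011-04-13 03:00 + 11 h = 2011-04-13 14:00.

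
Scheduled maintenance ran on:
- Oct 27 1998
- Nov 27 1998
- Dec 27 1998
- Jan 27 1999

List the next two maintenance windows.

Feb 27 1999, Mar 27 1999

Gaps: 31, 30, 31 days — not constant. Every event is on the 27th of the month.
Pattern: the 27th of each month.
Next: February 1999 → Feb 27 1999.
Next: March 1999 → Mar 27 1999.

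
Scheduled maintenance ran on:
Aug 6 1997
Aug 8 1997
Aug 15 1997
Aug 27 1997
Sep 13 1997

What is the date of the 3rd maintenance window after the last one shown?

Dec 3 1997

Gaps: 2, 7, 12, 17 days — each gap is 5 larger than the previous one.
Next gap: 22 days. Sep 13 1997 + 22 days = Oct 5 1997.
Next gap: 27 days. Oct 5 1997 + 27 days = Nov 1 1997.
Next gap: 32 days. Nov 1 1997 + 32 days = Dec 3 1997.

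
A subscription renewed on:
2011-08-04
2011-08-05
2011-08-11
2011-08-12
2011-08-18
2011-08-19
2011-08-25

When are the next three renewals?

2011-08-26, 2011-09-01, 2011-09-02

The gap pattern 1, 6, 1, 6, 1, 6 repeats every 2 events.
These are the Thursdays and Fridays of each week.
Next Friday: 2011-08-26.
Next Thursday: 2011-09-01.
The following Friday is 2011-09-02.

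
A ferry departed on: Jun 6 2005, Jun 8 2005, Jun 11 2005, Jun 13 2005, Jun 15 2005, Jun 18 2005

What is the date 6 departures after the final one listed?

Jul 2 2005

The gap pattern 2, 3, 2, 2, 3 repeats every 3 events.
These are the Mondays, Wednesdays and Saturdays of each week.
Next Monday: Jun 20 2005.
The following Wednesday is Jun 22 2005.
The following Saturday is Jun 25 2005.
Next Monday: Jun 27 2005.
Next Wednesday: Jun 29 2005.
The following Saturday is Jul 2 2005.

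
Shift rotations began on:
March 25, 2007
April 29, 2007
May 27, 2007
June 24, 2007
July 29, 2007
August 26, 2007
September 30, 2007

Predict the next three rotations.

October 28, 2007; November 25, 2007; December 30, 2007

All Sundays; the gaps (35, 28, 28, 35, 28, 35) vary with month length.
This is the last Sunday of each month.
October 2007 ends with Sunday October 28, 2007.
November 2007 ends with Sunday November 25, 2007.
Last Sunday of December 2007: December 30, 2007.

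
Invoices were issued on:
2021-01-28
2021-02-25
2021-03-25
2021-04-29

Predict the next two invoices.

Every date is a Thursday; gaps 28, 28, 35 days.
Each is the last Thursday of its month (at least one falls on the 29th or later, ruling out '4th Thursday').
Last Thursday of May 2021: 2021-05-27.
June 2021 ends with Thursday 2021-06-24.

2021-05-27, 2021-06-24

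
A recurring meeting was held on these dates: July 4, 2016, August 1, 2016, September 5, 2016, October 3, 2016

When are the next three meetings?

These are Mondays at 28- or 35-day spacing (28, 35, 28).
The pattern: 1st Monday of the month.
1st Monday of November 2016: November 7, 2016.
December 2016 — 1st Monday is December 5, 2016.
1st Monday of January 2017: January 2, 2017.

November 7, 2016; December 5, 2016; January 2, 2017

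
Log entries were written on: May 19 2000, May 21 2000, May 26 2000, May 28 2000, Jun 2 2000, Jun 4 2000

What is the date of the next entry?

Every event lands on a Friday or Sunday (gaps cycle 2, 5, 2, 5, 2).
So the schedule is: every Friday and Sunday.
Next Friday: Jun 9 2000.

Jun 9 2000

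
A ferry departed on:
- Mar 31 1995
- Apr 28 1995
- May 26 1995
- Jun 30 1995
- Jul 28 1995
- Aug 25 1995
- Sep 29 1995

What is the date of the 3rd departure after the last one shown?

These are Fridays with 28, 28, 35, 28, 28, 35-day gaps.
Each is the final Friday of its month — Mar 31 1995 is past the 28th, so '4th Friday' doesn't fit.
Last Friday of October 1995: Oct 27 1995.
November 1995 ends with Friday Nov 24 1995.
Last Friday of December 1995: Dec 29 1995.

Dec 29 1995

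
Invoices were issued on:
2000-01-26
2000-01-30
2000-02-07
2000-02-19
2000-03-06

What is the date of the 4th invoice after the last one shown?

The spacing grows by 4 each time: 4, 8, 12, 16 days.
Next gap: 20 days. 2000-03-06 + 20 days = 2000-03-26.
Next gap: 24 days. 2000-03-26 + 24 days = 2000-04-19.
Next gap: 28 days. 2000-04-19 + 28 days = 2000-05-17.
Next gap: 32 days. 2000-05-17 + 32 days = 2000-06-18.

2000-06-18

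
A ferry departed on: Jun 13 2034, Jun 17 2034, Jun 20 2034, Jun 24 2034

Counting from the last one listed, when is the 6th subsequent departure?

Jul 15 2034

The gap pattern 4, 3, 4 repeats every 2 events.
These are the Tuesdays and Saturdays of each week.
Next Tuesday: Jun 27 2034.
Next Saturday: Jul 1 2034.
Next Tuesday: Jul 4 2034.
Next Saturday: Jul 8 2034.
Next Tuesday: Jul 11 2034.
Next Saturday: Jul 15 2034.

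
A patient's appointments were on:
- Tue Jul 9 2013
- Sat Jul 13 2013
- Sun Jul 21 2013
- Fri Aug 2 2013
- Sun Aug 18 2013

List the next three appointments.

The spacing grows by 4 each time: 4, 8, 12, 16 days.
Next gap: 20 days. Sun Aug 18 2013 + 20 days = Sat Sep 7 2013.
Next gap: 24 days. Sat Sep 7 2013 + 24 days = Tue Oct 1 2013.
Next gap: 28 days. Tue Oct 1 2013 + 28 days = Tue Oct 29 2013.

Sat Sep 7 2013, Tue Oct 1 2013, Tue Oct 29 2013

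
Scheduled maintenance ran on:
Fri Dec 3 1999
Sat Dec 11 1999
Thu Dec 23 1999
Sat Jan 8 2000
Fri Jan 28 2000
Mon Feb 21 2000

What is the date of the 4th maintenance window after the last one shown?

Intervals are 8, 12, 16, 20, 24 days — an arithmetic progression with common difference 4.
Next gap: 28 days. Mon Feb 21 2000 + 28 days = Mon Mar 20 2000.
Next gap: 32 days. Mon Mar 20 2000 + 32 days = Fri Apr 21 2000.
Next gap: 36 days. Fri Apr 21 2000 + 36 days = Sat May 27 2000.
Next gap: 40 days. Sat May 27 2000 + 40 days = Thu Jul 6 2000.

Thu Jul 6 2000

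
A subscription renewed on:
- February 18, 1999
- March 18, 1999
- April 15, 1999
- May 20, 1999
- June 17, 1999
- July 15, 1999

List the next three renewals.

All dates are Thursdays, 28, 28, 35, 28, 28 days apart.
Specifically, the 3rd Thursday of each month.
3rd Thursday of August 1999: August 19, 1999.
3rd Thursday of September 1999: September 16, 1999.
October 1999 — 3rd Thursday is October 21, 1999.

August 19, 1999; September 16, 1999; October 21, 1999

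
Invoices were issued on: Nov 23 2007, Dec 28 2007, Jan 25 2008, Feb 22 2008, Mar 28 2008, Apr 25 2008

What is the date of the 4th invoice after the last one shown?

Aug 22 2008

Gaps: 35, 28, 28, 35, 28 days — a mix of 28 and 35. Every date is a Friday.
Each is the 4th Friday of its month.
May 2008 — 4th Friday is May 23 2008.
June 2008 — 4th Friday is Jun 27 2008.
4th Friday of July 2008: Jul 25 2008.
4th Friday of August 2008: Aug 22 2008.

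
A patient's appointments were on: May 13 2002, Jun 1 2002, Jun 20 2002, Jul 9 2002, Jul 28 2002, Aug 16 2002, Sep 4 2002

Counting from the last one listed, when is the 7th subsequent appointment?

Jan 15 2003

Gaps between consecutive events: 19, 19, 19, 19, 19, 19 days — a constant 19-day interval.
Sep 4 2002 + 19 days = Sep 23 2002.
Sep 23 2002 + 19 days = Oct 12 2002.
Oct 12 2002 + 19 days = Oct 31 2002.
Oct 31 2002 + 19 days = Nov 19 2002.
Nov 19 2002 + 19 days = Dec 8 2002.
Dec 8 2002 + 19 days = Dec 27 2002.
Dec 27 2002 + 19 days = Jan 15 2003.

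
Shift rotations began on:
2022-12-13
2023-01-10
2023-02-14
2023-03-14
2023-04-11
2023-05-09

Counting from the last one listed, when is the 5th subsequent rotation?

Gaps: 28, 35, 28, 28, 28 days — a mix of 28 and 35. Every date is a Tuesday.
Each is the 2nd Tuesday of its month.
June 2023 — 2nd Tuesday is 2023-06-13.
July 2023 — 2nd Tuesday is 2023-07-11.
2nd Tuesday of August 2023: 2023-08-08.
September 2023 — 2nd Tuesday is 2023-09-12.
October 2023 — 2nd Tuesday is 2023-10-10.

2023-10-10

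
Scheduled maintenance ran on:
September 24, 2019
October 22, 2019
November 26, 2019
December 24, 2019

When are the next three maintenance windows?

January 28, 2020; February 25, 2020; March 24, 2020

All dates are Tuesdays, 28, 35, 28 days apart.
Specifically, the 4th Tuesday of each month.
4th Tuesday of January 2020: January 28, 2020.
February 2020 — 4th Tuesday is February 25, 2020.
March 2020 — 4th Tuesday is March 24, 2020.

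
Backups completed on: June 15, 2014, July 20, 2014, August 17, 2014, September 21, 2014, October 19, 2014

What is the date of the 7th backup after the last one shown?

These are Sundays at 28- or 35-day spacing (35, 28, 35, 28).
The pattern: 3rd Sunday of the month.
November 2014 — 3rd Sunday is November 16, 2014.
3rd Sunday of December 2014: December 21, 2014.
January 2015 — 3rd Sunday is January 18, 2015.
3rd Sunday of February 2015: February 15, 2015.
3rd Sunday of March 2015: March 15, 2015.
3rd Sunday of April 2015: April 19, 2015.
May 2015 — 3rd Sunday is May 17, 2015.

May 17, 2015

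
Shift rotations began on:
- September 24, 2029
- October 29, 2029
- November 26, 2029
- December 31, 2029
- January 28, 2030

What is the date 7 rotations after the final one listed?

August 26, 2030

All Mondays; the gaps (35, 28, 35, 28) vary with month length.
This is the last Monday of each month.
Last Monday of February 2030: February 25, 2030.
Last Monday of March 2030: March 25, 2030.
April 2030 ends with Monday April 29, 2030.
May 2030 ends with Monday May 27, 2030.
June 2030 ends with Monday June 24, 2030.
Last Monday of July 2030: July 29, 2030.
Last Monday of August 2030: August 26, 2030.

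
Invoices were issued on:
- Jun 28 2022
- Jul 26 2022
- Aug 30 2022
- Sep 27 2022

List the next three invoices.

These are Tuesdays with 28, 35, 28-day gaps.
Each is the final Tuesday of its month — Aug 30 2022 is past the 28th, so '4th Tuesday' doesn't fit.
Last Tuesday of October 2022: Oct 25 2022.
November 2022 ends with Tuesday Nov 29 2022.
Last Tuesday of December 2022: Dec 27 2022.

Oct 25 2022, Nov 29 2022, Dec 27 2022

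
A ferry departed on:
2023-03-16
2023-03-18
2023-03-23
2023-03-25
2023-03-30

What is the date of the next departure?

2023-04-01

Every event lands on a Thursday or Saturday (gaps cycle 2, 5, 2, 5).
So the schedule is: every Thursday and Saturday.
Next Saturday: 2023-04-01.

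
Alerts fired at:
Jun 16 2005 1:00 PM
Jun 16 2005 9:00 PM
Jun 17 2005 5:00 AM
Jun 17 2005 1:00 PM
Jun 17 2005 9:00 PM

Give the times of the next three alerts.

The interval is a steady 8 hours (8, 8, 8, 8).
Jun 17 2005 9:00 PM + 8 h = Jun 18 2005 5:00 AM.
Jun 18 2005 5:00 AM + 8 h = Jun 18 2005 1:00 PM.
Jun 18 2005 1:00 PM + 8 h = Jun 18 2005 9:00 PM.

Jun 18 2005 5:00 AM, Jun 18 2005 1:00 PM, Jun 18 2005 9:00 PM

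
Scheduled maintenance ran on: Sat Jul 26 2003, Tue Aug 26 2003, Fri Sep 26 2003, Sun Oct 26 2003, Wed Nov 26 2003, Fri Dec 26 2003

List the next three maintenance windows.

Each date is the 26th; the gaps (31, 31, 30, 31, 30) track the month lengths.
The rule is the 26th of each month.
Next: January 2004 → Mon Jan 26 2004.
February 2004: Thu Feb 26 2004.
Next: March 2004 → Fri Mar 26 2004.

Mon Jan 26 2004, Thu Feb 26 2004, Fri Mar 26 2004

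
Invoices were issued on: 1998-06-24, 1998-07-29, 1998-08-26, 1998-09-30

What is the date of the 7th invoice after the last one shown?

These are Wednesdays with 35, 28, 35-day gaps.
Each is the final Wednesday of its month — 1998-07-29 is past the 28th, so '4th Wednesday' doesn't fit.
October 1998 ends with Wednesday 1998-10-28.
November 1998 ends with Wednesday 1998-11-25.
Last Wednesday of December 1998: 1998-12-30.
Last Wednesday of January 1999: 1999-01-27.
February 1999 ends with Wednesday 1999-02-24.
Last Wednesday of March 1999: 1999-03-31.
Last Wednesday of April 1999: 1999-04-28.

1999-04-28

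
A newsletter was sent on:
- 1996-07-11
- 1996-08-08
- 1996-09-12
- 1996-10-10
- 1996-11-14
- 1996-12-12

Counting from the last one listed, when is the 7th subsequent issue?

Gaps: 28, 35, 28, 35, 28 days — a mix of 28 and 35. Every date is a Thursday.
Each is the 2nd Thursday of its month.
January 1997 — 2nd Thursday is 1997-01-09.
February 1997 — 2nd Thursday is 1997-02-13.
March 1997 — 2nd Thursday is 1997-03-13.
2nd Thursday of April 1997: 1997-04-10.
2nd Thursday of May 1997: 1997-05-08.
2nd Thursday of June 1997: 1997-06-12.
July 1997 — 2nd Thursday is 1997-07-10.

1997-07-10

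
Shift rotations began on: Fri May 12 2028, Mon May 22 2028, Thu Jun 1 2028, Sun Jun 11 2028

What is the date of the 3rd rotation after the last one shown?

Gaps between consecutive events: 10, 10, 10 days — a constant 10-day interval.
Sun Jun 11 2028 + 10 days = Wed Jun 21 2028.
Wed Jun 21 2028 + 10 days = Sat Jul 1 2028.
Sat Jul 1 2028 + 10 days = Tue Jul 11 2028.

Tue Jul 11 2028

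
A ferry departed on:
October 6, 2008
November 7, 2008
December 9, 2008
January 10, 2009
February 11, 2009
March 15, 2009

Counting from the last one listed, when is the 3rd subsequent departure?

June 19, 2009

The spacing is 32, 32, 32, 32, 32 days — always 32 days.
March 15, 2009 + 32 days = April 16, 2009.
April 16, 2009 + 32 days = May 18, 2009.
May 18, 2009 + 32 days = June 19, 2009.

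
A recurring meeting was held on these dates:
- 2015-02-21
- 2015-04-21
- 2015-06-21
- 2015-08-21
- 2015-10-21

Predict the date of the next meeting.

Each date is the 21st; the gaps (59, 61, 61, 61) track the month lengths.
The rule is the 21st of every 2 months.
Next: December 2015 → 2015-12-21.

2015-12-21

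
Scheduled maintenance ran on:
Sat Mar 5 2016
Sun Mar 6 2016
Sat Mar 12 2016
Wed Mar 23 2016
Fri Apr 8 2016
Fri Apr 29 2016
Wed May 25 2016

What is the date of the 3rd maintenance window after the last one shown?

Intervals are 1, 6, 11, 16, 21, 26 days — an arithmetic progression with common difference 5.
Next gap: 31 days. Wed May 25 2016 + 31 days = Sat Jun 25 2016.
Next gap: 36 days. Sat Jun 25 2016 + 36 days = Sun Jul 31 2016.
Next gap: 41 days. Sun Jul 31 2016 + 41 days = Sat Sep 10 2016.

Sat Sep 10 2016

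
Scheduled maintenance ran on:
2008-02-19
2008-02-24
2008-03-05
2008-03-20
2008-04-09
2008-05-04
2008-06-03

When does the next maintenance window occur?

Intervals are 5, 10, 15, 20, 25, 30 days — an arithmetic progression with common difference 5.
Next gap: 35 days. 2008-06-03 + 35 days = 2008-07-08.

2008-07-08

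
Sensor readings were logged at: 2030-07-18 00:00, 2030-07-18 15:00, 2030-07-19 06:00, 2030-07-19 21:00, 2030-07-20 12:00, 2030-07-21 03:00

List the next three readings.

The interval is a steady 15 hours (15, 15, 15, 15, 15).
2030-07-21 03:00 + 15 h = 2030-07-21 18:00.
2030-07-21 18:00 + 15 h = 2030-07-22 09:00.
2030-07-22 09:00 + 15 h = 2030-07-23 00:00.

2030-07-21 18:00, 2030-07-22 09:00, 2030-07-23 00:00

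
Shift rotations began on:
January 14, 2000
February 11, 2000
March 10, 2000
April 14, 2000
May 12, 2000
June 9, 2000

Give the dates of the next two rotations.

Gaps: 28, 28, 35, 28, 28 days — a mix of 28 and 35. Every date is a Friday.
Each is the 2nd Friday of its month.
2nd Friday of July 2000: July 14, 2000.
2nd Friday of August 2000: August 11, 2000.

July 14, 2000; August 11, 2000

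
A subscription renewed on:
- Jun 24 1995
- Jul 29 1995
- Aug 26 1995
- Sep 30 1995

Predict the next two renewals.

Oct 28 1995, Nov 25 1995

All Saturdays; the gaps (35, 28, 35) vary with month length.
This is the last Saturday of each month.
October 1995 ends with Saturday Oct 28 1995.
November 1995 ends with Saturday Nov 25 1995.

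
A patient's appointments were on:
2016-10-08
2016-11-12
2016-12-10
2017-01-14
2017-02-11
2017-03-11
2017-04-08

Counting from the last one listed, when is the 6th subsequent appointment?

These are Saturdays at 28- or 35-day spacing (35, 28, 35, 28, 28, 28).
The pattern: 2nd Saturday of the month.
2nd Saturday of May 2017: 2017-05-13.
June 2017 — 2nd Saturday is 2017-06-10.
July 2017 — 2nd Saturday is 2017-07-08.
2nd Saturday of August 2017: 2017-08-12.
2nd Saturday of September 2017: 2017-09-09.
2nd Saturday of October 2017: 2017-10-14.

2017-10-14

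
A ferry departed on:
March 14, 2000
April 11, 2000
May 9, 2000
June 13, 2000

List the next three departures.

July 11, 2000; August 8, 2000; September 12, 2000

All dates are Tuesdays, 28, 28, 35 days apart.
Specifically, the 2nd Tuesday of each month.
July 2000 — 2nd Tuesday is July 11, 2000.
2nd Tuesday of August 2000: August 8, 2000.
September 2000 — 2nd Tuesday is September 12, 2000.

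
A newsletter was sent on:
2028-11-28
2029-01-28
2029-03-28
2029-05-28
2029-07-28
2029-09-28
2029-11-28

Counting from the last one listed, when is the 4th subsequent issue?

The day-of-month is always 28 (61, 59, 61, 61, 62, 61 days between events).
So this recurs on the 28th of every 2 months.
Next: January 2030 → 2030-01-28.
March 2030: 2030-03-28.
Next: May 2030 → 2030-05-28.
Next: July 2030 → 2030-07-28.

2030-07-28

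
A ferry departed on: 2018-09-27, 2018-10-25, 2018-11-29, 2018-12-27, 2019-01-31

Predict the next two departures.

These are Thursdays with 28, 35, 28, 35-day gaps.
Each is the final Thursday of its month — 2018-11-29 is past the 28th, so '4th Thursday' doesn't fit.
Last Thursday of February 2019: 2019-02-28.
Last Thursday of March 2019: 2019-03-28.

2019-02-28, 2019-03-28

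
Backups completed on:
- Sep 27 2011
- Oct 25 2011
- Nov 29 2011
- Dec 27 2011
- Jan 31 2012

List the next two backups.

Every date is a Tuesday; gaps 28, 35, 28, 35 days.
Each is the last Tuesday of its month (at least one falls on the 29th or later, ruling out '4th Tuesday').
February 2012 ends with Tuesday Feb 28 2012.
March 2012 ends with Tuesday Mar 27 2012.

Feb 28 2012, Mar 27 2012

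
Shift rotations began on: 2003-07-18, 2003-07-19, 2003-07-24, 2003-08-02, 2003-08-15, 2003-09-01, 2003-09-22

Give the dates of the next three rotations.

2003-10-17, 2003-11-15, 2003-12-18

Gaps: 1, 5, 9, 13, 17, 21 days — each gap is 4 larger than the previous one.
Next gap: 25 days. 2003-09-22 + 25 days = 2003-10-17.
Next gap: 29 days. 2003-10-17 + 29 days = 2003-11-15.
Next gap: 33 days. 2003-11-15 + 33 days = 2003-12-18.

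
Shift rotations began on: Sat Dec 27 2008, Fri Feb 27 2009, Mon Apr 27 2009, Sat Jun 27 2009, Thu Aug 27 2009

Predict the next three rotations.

Tue Oct 27 2009, Sun Dec 27 2009, Sat Feb 27 2010

Gaps: 62, 59, 61, 61 days — not constant. Every event is on the 27th of the month.
Pattern: the 27th of every 2 months.
October 2009: Tue Oct 27 2009.
December 2009: Sun Dec 27 2009.
Next: February 2010 → Sat Feb 27 2010.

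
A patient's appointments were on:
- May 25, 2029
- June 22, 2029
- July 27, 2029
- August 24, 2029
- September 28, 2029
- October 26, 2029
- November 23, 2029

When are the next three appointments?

December 28, 2029; January 25, 2030; February 22, 2030

Gaps: 28, 35, 28, 35, 28, 28 days — a mix of 28 and 35. Every date is a Friday.
Each is the 4th Friday of its month.
4th Friday of December 2029: December 28, 2029.
4th Friday of January 2030: January 25, 2030.
February 2030 — 4th Friday is February 22, 2030.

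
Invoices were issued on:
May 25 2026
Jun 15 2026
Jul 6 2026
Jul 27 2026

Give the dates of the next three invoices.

The spacing is 21, 21, 21 days — always 21 days.
Jul 27 2026 + 21 days = Aug 17 2026.
Aug 17 2026 + 21 days = Sep 7 2026.
Sep 7 2026 + 21 days = Sep 28 2026.

Aug 17 2026, Sep 7 2026, Sep 28 2026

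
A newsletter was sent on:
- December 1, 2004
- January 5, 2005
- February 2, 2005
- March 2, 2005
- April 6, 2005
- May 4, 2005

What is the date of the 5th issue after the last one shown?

October 5, 2005

These are Wednesdays at 28- or 35-day spacing (35, 28, 28, 35, 28).
The pattern: 1st Wednesday of the month.
June 2005 — 1st Wednesday is June 1, 2005.
1st Wednesday of July 2005: July 6, 2005.
August 2005 — 1st Wednesday is August 3, 2005.
1st Wednesday of September 2005: September 7, 2005.
October 2005 — 1st Wednesday is October 5, 2005.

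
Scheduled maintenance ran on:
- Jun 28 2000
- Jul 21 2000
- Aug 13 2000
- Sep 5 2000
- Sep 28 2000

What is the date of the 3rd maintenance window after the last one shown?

Dec 6 2000

Gaps between consecutive events: 23, 23, 23, 23 days — a constant 23-day interval.
Sep 28 2000 + 23 days = Oct 21 2000.
Oct 21 2000 + 23 days = Nov 13 2000.
Nov 13 2000 + 23 days = Dec 6 2000.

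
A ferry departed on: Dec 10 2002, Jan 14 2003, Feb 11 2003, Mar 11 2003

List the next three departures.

Apr 8 2003, May 13 2003, Jun 10 2003

These are Tuesdays at 28- or 35-day spacing (35, 28, 28).
The pattern: 2nd Tuesday of the month.
2nd Tuesday of April 2003: Apr 8 2003.
May 2003 — 2nd Tuesday is May 13 2003.
June 2003 — 2nd Tuesday is Jun 10 2003.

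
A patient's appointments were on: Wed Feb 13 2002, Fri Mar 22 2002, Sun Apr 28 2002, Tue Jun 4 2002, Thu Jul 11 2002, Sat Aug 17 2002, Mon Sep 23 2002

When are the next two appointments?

Every event comes 37 days after the last (37, 37, 37, 37, 37, 37).
Mon Sep 23 2002 + 37 days = Wed Oct 30 2002.
Wed Oct 30 2002 + 37 days = Fri Dec 6 2002.

Wed Oct 30 2002, Fri Dec 6 2002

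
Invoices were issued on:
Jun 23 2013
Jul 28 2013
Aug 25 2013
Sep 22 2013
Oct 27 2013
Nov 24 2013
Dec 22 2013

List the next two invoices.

These are Sundays at 28- or 35-day spacing (35, 28, 28, 35, 28, 28).
The pattern: 4th Sunday of the month.
4th Sunday of January 2014: Jan 26 2014.
4th Sunday of February 2014: Feb 23 2014.

Jan 26 2014, Feb 23 2014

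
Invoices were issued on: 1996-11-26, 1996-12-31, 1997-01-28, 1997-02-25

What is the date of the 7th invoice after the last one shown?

1997-09-30

Every date is a Tuesday; gaps 35, 28, 28 days.
Each is the last Tuesday of its month (at least one falls on the 29th or later, ruling out '4th Tuesday').
March 1997 ends with Tuesday 1997-03-25.
Last Tuesday of April 1997: 1997-04-29.
Last Tuesday of May 1997: 1997-05-27.
Last Tuesday of June 1997: 1997-06-24.
July 1997 ends with Tuesday 1997-07-29.
Last Tuesday of August 1997: 1997-08-26.
Last Tuesday of September 1997: 1997-09-30.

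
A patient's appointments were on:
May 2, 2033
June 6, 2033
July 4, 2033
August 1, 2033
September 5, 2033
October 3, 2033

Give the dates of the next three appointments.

All dates are Mondays, 35, 28, 28, 35, 28 days apart.
Specifically, the 1st Monday of each month.
1st Monday of November 2033: November 7, 2033.
1st Monday of December 2033: December 5, 2033.
January 2034 — 1st Monday is January 2, 2034.

November 7, 2033; December 5, 2033; January 2, 2034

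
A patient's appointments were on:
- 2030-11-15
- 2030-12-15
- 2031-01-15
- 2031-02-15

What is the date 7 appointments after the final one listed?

2031-09-15

Each date is the 15th; the gaps (30, 31, 31) track the month lengths.
The rule is the 15th of each month.
Next: March 2031 → 2031-03-15.
Next: April 2031 → 2031-04-15.
Next: May 2031 → 2031-05-15.
Next: June 2031 → 2031-06-15.
Next: July 2031 → 2031-07-15.
Next: August 2031 → 2031-08-15.
Next: September 2031 → 2031-09-15.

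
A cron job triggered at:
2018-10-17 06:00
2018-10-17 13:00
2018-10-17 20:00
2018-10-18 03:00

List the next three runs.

2018-10-18 10:00, 2018-10-18 17:00, 2018-10-19 00:00

Gaps: 7, 7, 7 hours — each event is 7 hours after the previous one.
2018-10-18 03:00 + 7 h = 2018-10-18 10:00.
2018-10-18 10:00 + 7 h = 2018-10-18 17:00.
2018-10-18 17:00 + 7 h = 2018-10-19 00:00.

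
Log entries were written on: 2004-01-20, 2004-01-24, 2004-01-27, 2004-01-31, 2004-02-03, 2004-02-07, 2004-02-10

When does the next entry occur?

Gaps: 4, 3, 4, 3, 4, 3 days — not constant, but cyclic with period 2.
The events fall on every Tuesday and Saturday.
Next Saturday: 2004-02-14.

2004-02-14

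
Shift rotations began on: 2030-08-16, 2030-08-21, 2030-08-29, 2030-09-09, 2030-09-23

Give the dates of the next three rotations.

The spacing grows by 3 each time: 5, 8, 11, 14 days.
Next gap: 17 days. 2030-09-23 + 17 days = 2030-10-10.
Next gap: 20 days. 2030-10-10 + 20 days = 2030-10-30.
Next gap: 23 days. 2030-10-30 + 23 days = 2030-11-22.

2030-10-10, 2030-10-30, 2030-11-22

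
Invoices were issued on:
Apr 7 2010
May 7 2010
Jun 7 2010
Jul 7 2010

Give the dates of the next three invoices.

Each date is the 7th; the gaps (30, 31, 30) track the month lengths.
The rule is the 7th of each month.
Next: August 2010 → Aug 7 2010.
September 2010: Sep 7 2010.
Next: October 2010 → Oct 7 2010.

Aug 7 2010, Sep 7 2010, Oct 7 2010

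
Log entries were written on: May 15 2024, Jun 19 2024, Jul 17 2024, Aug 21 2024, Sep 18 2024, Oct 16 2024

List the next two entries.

Nov 20 2024, Dec 18 2024

These are Wednesdays at 28- or 35-day spacing (35, 28, 35, 28, 28).
The pattern: 3rd Wednesday of the month.
November 2024 — 3rd Wednesday is Nov 20 2024.
3rd Wednesday of December 2024: Dec 18 2024.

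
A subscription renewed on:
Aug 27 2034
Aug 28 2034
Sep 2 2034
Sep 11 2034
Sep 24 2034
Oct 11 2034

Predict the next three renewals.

The spacing grows by 4 each time: 1, 5, 9, 13, 17 days.
Next gap: 21 days. Oct 11 2034 + 21 days = Nov 1 2034.
Next gap: 25 days. Nov 1 2034 + 25 days = Nov 26 2034.
Next gap: 29 days. Nov 26 2034 + 29 days = Dec 25 2034.

Nov 1 2034, Nov 26 2034, Dec 25 2034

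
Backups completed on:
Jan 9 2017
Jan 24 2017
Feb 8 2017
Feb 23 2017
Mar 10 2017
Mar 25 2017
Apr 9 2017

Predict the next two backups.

The spacing is 15, 15, 15, 15, 15, 15 days — always 15 days.
Apr 9 2017 + 15 days = Apr 24 2017.
Apr 24 2017 + 15 days = May 9 2017.

Apr 24 2017, May 9 2017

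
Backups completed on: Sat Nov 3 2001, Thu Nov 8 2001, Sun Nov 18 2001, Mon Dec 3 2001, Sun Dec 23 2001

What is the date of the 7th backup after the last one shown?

The spacing grows by 5 each time: 5, 10, 15, 20 days.
Next gap: 25 days. Sun Dec 23 2001 + 25 days = Thu Jan 17 2002.
Next gap: 30 days. Thu Jan 17 2002 + 30 days = Sat Feb 16 2002.
Next gap: 35 days. Sat Feb 16 2002 + 35 days = Sat Mar 23 2002.
Next gap: 40 days. Sat Mar 23 2002 + 40 days = Thu May 2 2002.
Next gap: 45 days. Thu May 2 2002 + 45 days = Sun Jun 16 2002.
Next gap: 50 days. Sun Jun 16 2002 + 50 days = Mon Aug 5 2002.
Next gap: 55 days. Mon Aug 5 2002 + 55 days = Sun Sep 29 2002.

Sun Sep 29 2002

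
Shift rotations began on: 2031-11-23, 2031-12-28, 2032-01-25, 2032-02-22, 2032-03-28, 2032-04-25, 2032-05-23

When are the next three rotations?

2032-06-27, 2032-07-25, 2032-08-22

All dates are Sundays, 35, 28, 28, 35, 28, 28 days apart.
Specifically, the 4th Sunday of each month.
4th Sunday of June 2032: 2032-06-27.
July 2032 — 4th Sunday is 2032-07-25.
4th Sunday of August 2032: 2032-08-22.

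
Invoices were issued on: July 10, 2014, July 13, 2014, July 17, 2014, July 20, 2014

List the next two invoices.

Every event lands on a Thursday or Sunday (gaps cycle 3, 4, 3).
So the schedule is: every Thursday and Sunday.
Next Thursday: July 24, 2014.
Next Sunday: July 27, 2014.

July 24, 2014; July 27, 2014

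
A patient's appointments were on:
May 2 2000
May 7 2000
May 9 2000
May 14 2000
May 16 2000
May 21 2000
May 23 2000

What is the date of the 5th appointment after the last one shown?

Gaps: 5, 2, 5, 2, 5, 2 days — not constant, but cyclic with period 2.
The events fall on every Tuesday and Sunday.
Next Sunday: May 28 2000.
The following Tuesday is May 30 2000.
Next Sunday: Jun 4 2000.
Next Tuesday: Jun 6 2000.
Next Sunday: Jun 11 2000.

Jun 11 2000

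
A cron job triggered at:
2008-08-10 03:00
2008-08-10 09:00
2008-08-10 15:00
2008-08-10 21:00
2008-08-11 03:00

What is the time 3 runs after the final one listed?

The interval is a steady 6 hours (6, 6, 6, 6).
2008-08-11 03:00 + 6 h = 2008-08-11 09:00.
2008-08-11 09:00 + 6 h = 2008-08-11 15:00.
2008-08-11 15:00 + 6 h = 2008-08-11 21:00.

2008-08-11 21:00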